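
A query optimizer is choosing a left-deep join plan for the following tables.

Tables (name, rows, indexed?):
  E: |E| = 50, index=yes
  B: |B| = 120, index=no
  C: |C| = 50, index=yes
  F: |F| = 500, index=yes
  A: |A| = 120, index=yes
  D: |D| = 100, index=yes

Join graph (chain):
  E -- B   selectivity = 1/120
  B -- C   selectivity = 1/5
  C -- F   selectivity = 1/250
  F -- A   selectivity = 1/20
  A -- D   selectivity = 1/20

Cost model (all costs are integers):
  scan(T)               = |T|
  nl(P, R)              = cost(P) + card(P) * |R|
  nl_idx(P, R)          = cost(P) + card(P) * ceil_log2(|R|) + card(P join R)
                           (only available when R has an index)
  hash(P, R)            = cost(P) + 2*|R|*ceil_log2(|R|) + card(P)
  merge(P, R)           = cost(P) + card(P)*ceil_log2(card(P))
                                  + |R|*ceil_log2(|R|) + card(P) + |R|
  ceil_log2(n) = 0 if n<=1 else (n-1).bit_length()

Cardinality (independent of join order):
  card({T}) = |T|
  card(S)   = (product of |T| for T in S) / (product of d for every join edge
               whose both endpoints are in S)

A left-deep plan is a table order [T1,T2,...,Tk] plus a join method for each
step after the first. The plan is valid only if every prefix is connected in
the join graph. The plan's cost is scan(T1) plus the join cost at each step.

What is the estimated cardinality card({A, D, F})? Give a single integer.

Tables in S: A(120), D(100), F(500)
Edges inside S: F-A(d=20), A-D(d=20)
numerator = 120 * 100 * 500 = 6000000
denominator = 20 * 20 = 400
card(S) = 6000000 / 400 = 15000

15000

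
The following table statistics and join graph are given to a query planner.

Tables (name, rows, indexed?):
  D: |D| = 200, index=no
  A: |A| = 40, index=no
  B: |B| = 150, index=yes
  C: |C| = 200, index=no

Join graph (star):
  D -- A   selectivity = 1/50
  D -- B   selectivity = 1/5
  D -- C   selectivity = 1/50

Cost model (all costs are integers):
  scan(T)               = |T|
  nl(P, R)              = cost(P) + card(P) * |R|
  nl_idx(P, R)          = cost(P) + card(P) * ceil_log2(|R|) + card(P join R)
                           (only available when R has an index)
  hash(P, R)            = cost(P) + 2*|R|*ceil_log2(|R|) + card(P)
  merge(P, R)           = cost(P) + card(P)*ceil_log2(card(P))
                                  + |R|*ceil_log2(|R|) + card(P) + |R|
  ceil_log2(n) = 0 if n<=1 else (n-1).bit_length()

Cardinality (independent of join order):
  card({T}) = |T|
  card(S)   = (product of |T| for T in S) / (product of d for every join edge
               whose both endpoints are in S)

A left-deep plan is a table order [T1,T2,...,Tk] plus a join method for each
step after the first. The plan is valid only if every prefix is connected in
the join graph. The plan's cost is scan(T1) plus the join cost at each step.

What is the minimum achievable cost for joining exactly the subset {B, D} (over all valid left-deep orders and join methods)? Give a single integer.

Selinger DP over subsets of {B,D}:
  {D}: scan cost=200, card=200
  {B}: scan cost=150, card=150
  {BD}: card=6000; try (B,hash)→2800, (D,merge)→3300, (B,merge)→3350, (D,hash)→3500, (B,nl_idx)→7800, (D,nl)→30150 …(+1); best=2800 via (B,hash)

2800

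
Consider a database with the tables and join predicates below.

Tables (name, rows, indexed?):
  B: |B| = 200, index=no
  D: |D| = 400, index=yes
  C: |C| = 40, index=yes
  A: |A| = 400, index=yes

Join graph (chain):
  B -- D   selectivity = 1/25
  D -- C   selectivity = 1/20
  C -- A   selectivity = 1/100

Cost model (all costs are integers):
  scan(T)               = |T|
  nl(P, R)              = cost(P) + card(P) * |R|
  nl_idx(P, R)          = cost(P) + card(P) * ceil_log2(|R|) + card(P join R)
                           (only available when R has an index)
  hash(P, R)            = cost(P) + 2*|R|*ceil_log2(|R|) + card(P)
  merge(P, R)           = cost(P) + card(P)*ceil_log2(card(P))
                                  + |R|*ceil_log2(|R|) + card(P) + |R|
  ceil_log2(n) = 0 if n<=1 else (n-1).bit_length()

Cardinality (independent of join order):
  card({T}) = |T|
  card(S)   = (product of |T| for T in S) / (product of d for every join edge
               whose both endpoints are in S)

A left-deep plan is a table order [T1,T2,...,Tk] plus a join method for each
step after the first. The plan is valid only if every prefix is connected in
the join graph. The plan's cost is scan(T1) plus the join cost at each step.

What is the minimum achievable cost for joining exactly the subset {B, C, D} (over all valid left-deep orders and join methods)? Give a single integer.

Selinger DP over subsets of {B,C,D}:
  {B}: scan cost=200, card=200
  {D}: scan cost=400, card=400
  {C}: scan cost=40, card=40
  {BD}: card=3200; try (B,hash)→4000, (D,nl_idx)→5200, (D,merge)→6000, (B,merge)→6200, (D,hash)→7600, (D,nl)→80200 …(+1); best=4000 via (B,hash)
  {CD}: card=800; try (D,nl_idx)→1200, (C,hash)→1280, (C,nl_idx)→3600, (D,merge)→4320, (C,merge)→4680, (D,hash)→7280 …(+2); best=1200 via (D,nl_idx)
  {BCD}: card=6400; try (B,hash)→5200, (C,hash)→7680, (B,merge)→11800, (C,nl_idx)→29600, (C,merge)→45880, (C,nl)→132000 …(+1); best=5200 via (B,hash)

5200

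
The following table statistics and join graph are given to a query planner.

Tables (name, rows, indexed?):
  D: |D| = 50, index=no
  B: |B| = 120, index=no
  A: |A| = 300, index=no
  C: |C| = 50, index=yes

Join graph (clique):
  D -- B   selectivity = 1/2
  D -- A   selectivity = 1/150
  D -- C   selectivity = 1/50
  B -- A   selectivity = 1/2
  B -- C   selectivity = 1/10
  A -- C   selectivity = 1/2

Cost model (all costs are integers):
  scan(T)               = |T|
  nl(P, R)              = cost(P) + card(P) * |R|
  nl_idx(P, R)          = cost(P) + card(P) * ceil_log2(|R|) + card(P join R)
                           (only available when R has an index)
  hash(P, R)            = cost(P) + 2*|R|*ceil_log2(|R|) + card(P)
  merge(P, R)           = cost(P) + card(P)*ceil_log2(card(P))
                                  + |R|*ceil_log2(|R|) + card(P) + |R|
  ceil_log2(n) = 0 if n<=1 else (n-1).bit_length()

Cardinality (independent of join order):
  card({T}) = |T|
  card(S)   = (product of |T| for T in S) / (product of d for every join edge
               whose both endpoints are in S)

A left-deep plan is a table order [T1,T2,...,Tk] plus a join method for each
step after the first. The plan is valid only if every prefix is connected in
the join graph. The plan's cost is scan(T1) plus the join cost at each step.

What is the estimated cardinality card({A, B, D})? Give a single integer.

3000

Tables in S: A(300), B(120), D(50)
Edges inside S: D-B(d=2), D-A(d=150), B-A(d=2)
numerator = 300 * 120 * 50 = 1800000
denominator = 2 * 150 * 2 = 600
card(S) = 1800000 / 600 = 3000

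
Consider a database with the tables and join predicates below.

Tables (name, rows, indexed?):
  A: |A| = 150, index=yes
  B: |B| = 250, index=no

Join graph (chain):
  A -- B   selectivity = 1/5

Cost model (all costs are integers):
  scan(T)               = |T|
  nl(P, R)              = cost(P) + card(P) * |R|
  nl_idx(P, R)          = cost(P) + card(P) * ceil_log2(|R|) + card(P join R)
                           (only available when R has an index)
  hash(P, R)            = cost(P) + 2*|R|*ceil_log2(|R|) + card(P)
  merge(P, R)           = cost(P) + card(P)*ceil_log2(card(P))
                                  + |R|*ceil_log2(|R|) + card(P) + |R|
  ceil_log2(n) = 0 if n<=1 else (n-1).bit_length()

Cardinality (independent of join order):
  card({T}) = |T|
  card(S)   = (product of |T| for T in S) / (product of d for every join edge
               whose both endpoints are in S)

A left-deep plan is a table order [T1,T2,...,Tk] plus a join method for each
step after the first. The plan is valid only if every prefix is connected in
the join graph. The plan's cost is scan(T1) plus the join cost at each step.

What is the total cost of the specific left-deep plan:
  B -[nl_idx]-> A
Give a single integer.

step 1: scan B: cost=250, card=250
step 2: join A via nl_idx
    card(P join A) = 250*150/(5) = 7500
    cost = 250 + 250*8 + 7500 = 9750

9750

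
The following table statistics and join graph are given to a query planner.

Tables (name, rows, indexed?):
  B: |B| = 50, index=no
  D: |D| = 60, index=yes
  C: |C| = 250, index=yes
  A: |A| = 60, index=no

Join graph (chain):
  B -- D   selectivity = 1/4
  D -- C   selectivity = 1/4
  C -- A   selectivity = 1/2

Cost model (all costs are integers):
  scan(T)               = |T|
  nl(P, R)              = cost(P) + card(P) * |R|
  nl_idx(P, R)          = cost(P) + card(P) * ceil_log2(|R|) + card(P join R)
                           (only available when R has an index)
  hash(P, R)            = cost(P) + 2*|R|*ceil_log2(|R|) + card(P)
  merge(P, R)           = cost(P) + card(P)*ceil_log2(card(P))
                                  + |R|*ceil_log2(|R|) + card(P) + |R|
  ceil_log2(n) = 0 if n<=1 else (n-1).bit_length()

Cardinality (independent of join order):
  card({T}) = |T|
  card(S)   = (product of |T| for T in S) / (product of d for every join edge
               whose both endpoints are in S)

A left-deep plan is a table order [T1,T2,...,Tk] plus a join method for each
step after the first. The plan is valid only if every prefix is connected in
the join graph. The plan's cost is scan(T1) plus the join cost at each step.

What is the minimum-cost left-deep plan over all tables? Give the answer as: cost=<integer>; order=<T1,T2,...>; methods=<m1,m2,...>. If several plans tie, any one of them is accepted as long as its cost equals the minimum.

Selinger DP (subsets sized 1..n):
  {B}: scan cost=50, card=50
  {D}: scan cost=60, card=60
  {C}: scan cost=250, card=250
  {A}: scan cost=60, card=60
  {BD}: card=750; try (B,hash)→720, (D,hash)→820, (D,merge)→820, (B,merge)→830, (D,nl_idx)→1100, (D,nl)→3050 …(+1); best=720 via (B,hash)
  {CD}: card=3750; try (D,hash)→1220, (C,merge)→2730, (D,merge)→2920, (C,hash)→4120, (C,nl_idx)→4290, (D,nl_idx)→5500 …(+2); best=1220 via (D,hash)
  {AC}: card=7500; try (A,hash)→1220, (C,merge)→2730, (A,merge)→2920, (C,hash)→4120, (C,nl_idx)→8040, (C,nl)→15060 …(+1); best=1220 via (A,hash)
  {BCD}: card=46875; try (C,hash)→5470, (B,hash)→5570, (C,merge)→11220, (B,merge)→50320, (C,nl_idx)→53595, (C,nl)→188220 …(+1); best=5470 via (C,hash)
  {ACD}: card=112500; try (A,hash)→5690, (D,hash)→9440, (A,merge)→50390, (D,merge)→106640, (D,nl_idx)→158720, (A,nl)→226220 …(+1); best=5690 via (A,hash)
  {ABCD}: card=1406250; try (A,hash)→53065, (B,hash)→118790, (A,merge)→802765, (B,merge)→2031040, (A,nl)→2817970, (B,nl)→5630690; best=53065 via (A,hash)

cost=53065; order=D,B,C,A; methods=hash,hash,hash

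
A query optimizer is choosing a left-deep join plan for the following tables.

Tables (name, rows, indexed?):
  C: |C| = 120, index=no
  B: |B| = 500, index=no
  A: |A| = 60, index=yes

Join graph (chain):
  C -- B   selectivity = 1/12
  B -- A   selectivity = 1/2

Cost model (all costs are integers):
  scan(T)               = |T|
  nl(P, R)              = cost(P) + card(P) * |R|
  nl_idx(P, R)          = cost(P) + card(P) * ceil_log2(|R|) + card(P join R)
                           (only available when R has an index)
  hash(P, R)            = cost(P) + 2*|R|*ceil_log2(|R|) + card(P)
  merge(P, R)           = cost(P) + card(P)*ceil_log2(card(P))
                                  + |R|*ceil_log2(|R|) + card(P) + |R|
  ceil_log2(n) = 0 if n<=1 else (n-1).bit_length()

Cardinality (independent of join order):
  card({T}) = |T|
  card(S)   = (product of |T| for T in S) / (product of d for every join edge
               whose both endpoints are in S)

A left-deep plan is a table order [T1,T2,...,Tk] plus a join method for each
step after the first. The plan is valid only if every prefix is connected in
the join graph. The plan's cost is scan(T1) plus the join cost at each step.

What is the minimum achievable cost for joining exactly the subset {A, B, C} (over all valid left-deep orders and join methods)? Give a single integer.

8400

Selinger DP over subsets of {A,B,C}:
  {C}: scan cost=120, card=120
  {B}: scan cost=500, card=500
  {A}: scan cost=60, card=60
  {BC}: card=5000; try (C,hash)→2680, (B,merge)→6080, (C,merge)→6460, (B,hash)→9240, (B,nl)→60120, (C,nl)→60500; best=2680 via (C,hash)
  {AB}: card=15000; try (A,hash)→1720, (B,merge)→5480, (A,merge)→5920, (B,hash)→9120, (A,nl_idx)→18500, (B,nl)→30060 …(+1); best=1720 via (A,hash)
  {ABC}: card=150000; try (A,hash)→8400, (C,hash)→18400, (A,merge)→73100, (A,nl_idx)→182680, (C,merge)→227680, (A,nl)→302680 …(+1); best=8400 via (A,hash)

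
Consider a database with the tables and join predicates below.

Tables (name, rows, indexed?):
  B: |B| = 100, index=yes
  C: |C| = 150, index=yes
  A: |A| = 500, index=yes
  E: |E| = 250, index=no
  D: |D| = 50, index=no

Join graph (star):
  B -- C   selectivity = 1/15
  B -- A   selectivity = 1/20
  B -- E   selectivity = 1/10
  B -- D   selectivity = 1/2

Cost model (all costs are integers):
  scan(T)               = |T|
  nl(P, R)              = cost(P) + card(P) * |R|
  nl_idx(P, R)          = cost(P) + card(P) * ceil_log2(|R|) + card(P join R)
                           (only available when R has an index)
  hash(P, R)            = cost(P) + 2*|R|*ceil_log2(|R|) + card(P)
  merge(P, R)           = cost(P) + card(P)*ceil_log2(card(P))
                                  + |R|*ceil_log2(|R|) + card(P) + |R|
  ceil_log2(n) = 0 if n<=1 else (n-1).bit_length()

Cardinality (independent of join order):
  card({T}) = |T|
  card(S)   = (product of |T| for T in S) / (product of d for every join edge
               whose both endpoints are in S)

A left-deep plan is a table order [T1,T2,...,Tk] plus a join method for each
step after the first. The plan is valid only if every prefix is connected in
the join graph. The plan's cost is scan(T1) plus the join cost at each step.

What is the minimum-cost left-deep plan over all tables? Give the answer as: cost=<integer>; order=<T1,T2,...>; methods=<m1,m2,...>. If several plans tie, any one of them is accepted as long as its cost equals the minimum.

cost=661900; order=A,B,C,D,E; methods=hash,hash,hash,hash

Selinger DP (subsets sized 1..n):
  {B}: scan cost=100, card=100
  {C}: scan cost=150, card=150
  {A}: scan cost=500, card=500
  {E}: scan cost=250, card=250
  {D}: scan cost=50, card=50
  {BC}: card=1000; try (B,hash)→1700, (C,nl_idx)→1900, (B,nl_idx)→2200, (C,merge)→2250, (B,merge)→2300, (C,hash)→2600 …(+2); best=1700 via (B,hash)
  {AB}: card=2500; try (B,hash)→2400, (A,nl_idx)→3500, (A,merge)→5900, (B,merge)→6300, (B,nl_idx)→6500, (A,hash)→9200 …(+2); best=2400 via (B,hash)
  {BE}: card=2500; try (B,hash)→1900, (E,merge)→3150, (B,merge)→3300, (E,hash)→4200, (B,nl_idx)→4500, (E,nl)→25100 …(+1); best=1900 via (B,hash)
  {BD}: card=2500; try (D,hash)→800, (B,merge)→1200, (D,merge)→1250, (B,hash)→1500, (B,nl_idx)→2900, (B,nl)→5050 …(+1); best=800 via (D,hash)
  {ABC}: card=25000; try (C,hash)→7300, (A,hash)→11700, (A,merge)→17700, (A,nl_idx)→35700, (C,merge)→36250, (C,nl_idx)→47400 …(+2); best=7300 via (C,hash)
  {BCE}: card=25000; try (E,hash)→6700, (C,hash)→6800, (E,merge)→14950, (C,merge)→35750, (C,nl_idx)→46900, (E,nl)→251700 …(+1); best=6700 via (E,hash)
  {BCD}: card=25000; try (D,hash)→3300, (C,hash)→5700, (D,merge)→13050, (C,merge)→34650, (C,nl_idx)→45800, (D,nl)→51700 …(+1); best=3300 via (D,hash)
  {ABE}: card=62500; try (E,hash)→8900, (A,hash)→13400, (E,merge)→37150, (A,merge)→39400, (A,nl_idx)→86900, (E,nl)→627400 …(+1); best=8900 via (E,hash)
  {ABD}: card=62500; try (D,hash)→5500, (A,hash)→12300, (D,merge)→35250, (A,merge)→38300, (A,nl_idx)→85800, (D,nl)→127400 …(+1); best=5500 via (D,hash)
  {BDE}: card=62500; try (D,hash)→5000, (E,hash)→7300, (D,merge)→34750, (E,merge)→35550, (D,nl)→126900, (E,nl)→625800; best=5000 via (D,hash)
  {ABCE}: card=625000; try (E,hash)→36300, (A,hash)→40700, (C,hash)→73800, (E,merge)→409550, (A,merge)→411700, (A,nl_idx)→856700 …(+5); best=36300 via (E,hash)
  {ABCD}: card=625000; try (D,hash)→32900, (A,hash)→37300, (C,hash)→70400, (D,merge)→407650, (A,merge)→408300, (A,nl_idx)→853300 …(+5); best=32900 via (D,hash)
  {BCDE}: card=625000; try (E,hash)→32300, (D,hash)→32300, (C,hash)→69900, (E,merge)→405550, (D,merge)→407050, (C,merge)→1068850 …(+4); best=32300 via (E,hash)
  {ABDE}: card=1562500; try (E,hash)→72000, (D,hash)→72000, (A,hash)→76500, (E,merge)→1070250, (D,merge)→1071750, (A,merge)→1072500 …(+4); best=72000 via (E,hash)
  {ABCDE}: card=15625000; try (E,hash)→661900, (D,hash)→661900, (A,hash)→666300, (C,hash)→1636900, (E,merge)→13160150, (D,merge)→13161650 …(+8); best=661900 via (E,hash)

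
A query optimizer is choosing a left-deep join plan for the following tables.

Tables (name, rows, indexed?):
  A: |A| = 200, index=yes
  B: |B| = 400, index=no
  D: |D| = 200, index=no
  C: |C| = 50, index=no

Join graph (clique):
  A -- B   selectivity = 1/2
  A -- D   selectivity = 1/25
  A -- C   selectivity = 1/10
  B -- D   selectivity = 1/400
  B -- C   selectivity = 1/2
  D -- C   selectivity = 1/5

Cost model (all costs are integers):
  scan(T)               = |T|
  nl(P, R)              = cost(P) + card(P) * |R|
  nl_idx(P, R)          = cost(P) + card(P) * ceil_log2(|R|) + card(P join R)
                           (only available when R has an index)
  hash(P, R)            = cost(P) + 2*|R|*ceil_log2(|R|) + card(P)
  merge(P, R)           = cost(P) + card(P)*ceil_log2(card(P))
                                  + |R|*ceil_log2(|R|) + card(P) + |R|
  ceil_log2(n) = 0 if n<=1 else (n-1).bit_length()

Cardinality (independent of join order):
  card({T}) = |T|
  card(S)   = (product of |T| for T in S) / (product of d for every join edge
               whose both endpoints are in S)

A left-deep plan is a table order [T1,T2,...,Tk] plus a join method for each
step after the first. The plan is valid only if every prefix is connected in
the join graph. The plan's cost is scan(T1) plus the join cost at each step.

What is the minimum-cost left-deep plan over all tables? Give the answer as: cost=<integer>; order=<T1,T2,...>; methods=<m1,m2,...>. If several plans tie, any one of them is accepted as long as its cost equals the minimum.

cost=7800; order=B,D,A,C; methods=hash,nl_idx,hash

Selinger DP (subsets sized 1..n):
  {A}: scan cost=200, card=200
  {B}: scan cost=400, card=400
  {D}: scan cost=200, card=200
  {C}: scan cost=50, card=50
  {AB}: card=40000; try (A,hash)→4000, (B,merge)→6000, (A,merge)→6200, (B,hash)→7600, (A,nl_idx)→43600, (B,nl)→80200 …(+1); best=4000 via (A,hash)
  {AD}: card=1600; try (A,nl_idx)→3400, (D,hash)→3600, (A,hash)→3600, (D,merge)→3800, (A,merge)→3800, (D,nl)→40200 …(+1); best=3400 via (A,nl_idx)
  {AC}: card=1000; try (C,hash)→1000, (A,nl_idx)→1450, (A,merge)→2200, (C,merge)→2350, (A,hash)→3300, (A,nl)→10050 …(+1); best=1000 via (C,hash)
  {BD}: card=200; try (D,hash)→4000, (B,merge)→6000, (D,merge)→6200, (B,hash)→7600, (B,nl)→80200, (D,nl)→80400; best=4000 via (D,hash)
  {BC}: card=10000; try (C,hash)→1400, (B,merge)→4400, (C,merge)→4750, (B,hash)→7300, (B,nl)→20050, (C,nl)→20400; best=1400 via (C,hash)
  {CD}: card=2000; try (C,hash)→1000, (D,merge)→2200, (C,merge)→2350, (D,hash)→3300, (D,nl)→10050, (C,nl)→10200; best=1000 via (C,hash)
  {ABD}: card=800; try (A,nl_idx)→6400, (A,hash)→7400, (A,merge)→7600, (B,hash)→12200, (B,merge)→26600, (A,nl)→44000 …(+4); best=6400 via (A,nl_idx)
  {ABC}: card=100000; try (B,hash)→9200, (A,hash)→14600, (B,merge)→16000, (C,hash)→44600, (A,merge)→153200, (A,nl_idx)→181400 …(+4); best=9200 via (B,hash)
  {ACD}: card=1600; try (D,hash)→5200, (C,hash)→5600, (A,hash)→6200, (D,merge)→13800, (A,nl_idx)→18600, (C,merge)→22950 …(+4); best=5200 via (D,hash)
  {BCD}: card=1000; try (C,hash)→4800, (C,merge)→6150, (B,hash)→10200, (C,nl)→14000, (D,hash)→14600, (B,merge)→29000 …(+3); best=4800 via (C,hash)
  {ABCD}: card=400; try (C,hash)→7800, (A,hash)→9000, (A,nl_idx)→13200, (B,hash)→14000, (C,merge)→15550, (A,merge)→17600 …(+7); best=7800 via (C,hash)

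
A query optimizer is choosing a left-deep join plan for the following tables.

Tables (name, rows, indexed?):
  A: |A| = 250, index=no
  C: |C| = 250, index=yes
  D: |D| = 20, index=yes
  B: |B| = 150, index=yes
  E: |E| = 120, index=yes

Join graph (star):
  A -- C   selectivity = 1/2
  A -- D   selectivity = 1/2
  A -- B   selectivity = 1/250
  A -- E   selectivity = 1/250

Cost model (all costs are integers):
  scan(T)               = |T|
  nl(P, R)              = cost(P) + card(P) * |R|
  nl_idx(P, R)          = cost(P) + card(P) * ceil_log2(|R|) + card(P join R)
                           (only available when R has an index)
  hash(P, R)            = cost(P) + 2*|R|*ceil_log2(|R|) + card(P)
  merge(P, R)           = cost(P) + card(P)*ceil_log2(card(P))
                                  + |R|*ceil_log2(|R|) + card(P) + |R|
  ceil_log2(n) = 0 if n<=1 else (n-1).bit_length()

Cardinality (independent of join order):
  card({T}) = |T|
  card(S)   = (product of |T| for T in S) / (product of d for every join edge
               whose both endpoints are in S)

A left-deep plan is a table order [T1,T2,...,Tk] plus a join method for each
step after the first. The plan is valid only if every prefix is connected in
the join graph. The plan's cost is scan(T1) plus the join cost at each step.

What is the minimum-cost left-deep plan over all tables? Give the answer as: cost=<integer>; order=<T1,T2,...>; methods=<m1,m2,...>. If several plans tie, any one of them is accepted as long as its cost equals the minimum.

Selinger DP (subsets sized 1..n):
  {A}: scan cost=250, card=250
  {C}: scan cost=250, card=250
  {D}: scan cost=20, card=20
  {B}: scan cost=150, card=150
  {E}: scan cost=120, card=120
  {AC}: card=31250; try (C,hash)→4500, (A,hash)→4500, (C,merge)→4750, (A,merge)→4750, (C,nl_idx)→33500, (C,nl)→62750 …(+1); best=4500 via (C,hash)
  {AD}: card=2500; try (D,hash)→700, (A,merge)→2390, (D,merge)→2620, (D,nl_idx)→4000, (A,hash)→4040, (A,nl)→5020 …(+1); best=700 via (D,hash)
  {AB}: card=150; try (B,nl_idx)→2400, (B,hash)→2900, (A,merge)→3750, (B,merge)→3850, (A,hash)→4300, (A,nl)→37650 …(+1); best=2400 via (B,nl_idx)
  {AE}: card=120; try (E,nl_idx)→2120, (E,hash)→2180, (A,merge)→3330, (E,merge)→3460, (A,hash)→4240, (A,nl)→30120 …(+1); best=2120 via (E,nl_idx)
  {ACD}: card=312500; try (C,hash)→7200, (C,merge)→35450, (D,hash)→35950, (C,nl_idx)→333200, (D,nl_idx)→473250, (D,merge)→504620 …(+2); best=7200 via (C,hash)
  {ABC}: card=18750; try (C,merge)→6000, (C,hash)→6550, (C,nl_idx)→22350, (B,hash)→38150, (C,nl)→39900, (B,nl_idx)→273250 …(+2); best=6000 via (C,merge)
  {ACE}: card=15000; try (C,merge)→5330, (C,hash)→6240, (C,nl_idx)→18080, (C,nl)→32120, (E,hash)→37430, (E,nl_idx)→238250 …(+2); best=5330 via (C,merge)
  {ABD}: card=1500; try (D,hash)→2750, (D,merge)→3870, (D,nl_idx)→4650, (D,nl)→5400, (B,hash)→5600, (B,nl_idx)→22200 …(+2); best=2750 via (D,hash)
  {ADE}: card=1200; try (D,hash)→2440, (D,merge)→3200, (D,nl_idx)→3920, (D,nl)→4520, (E,hash)→4880, (E,nl_idx)→19400 …(+2); best=2440 via (D,hash)
  {ABE}: card=72; try (B,nl_idx)→3152, (E,nl_idx)→3522, (E,hash)→4230, (B,merge)→4430, (B,hash)→4640, (E,merge)→4710 …(+2); best=3152 via (B,nl_idx)
  {ABCD}: card=187500; try (C,hash)→8250, (C,merge)→23000, (D,hash)→24950, (C,nl_idx)→202250, (D,nl_idx)→287250, (D,merge)→306120 …(+6); best=8250 via (C,hash)
  {ACDE}: card=150000; try (C,hash)→7640, (C,merge)→19090, (D,hash)→20530, (C,nl_idx)→162040, (D,nl_idx)→230330, (D,merge)→230450 …(+6); best=7640 via (C,hash)
  {ABCE}: card=9000; try (C,merge)→5978, (C,hash)→7224, (C,nl_idx)→12728, (C,nl)→21152, (B,hash)→22730, (E,hash)→26430 …(+6); best=5978 via (C,merge)
  {ABDE}: card=720; try (D,hash)→3424, (D,merge)→3848, (D,nl_idx)→4232, (D,nl)→4592, (E,hash)→5930, (B,hash)→6040 …(+6); best=3424 via (D,hash)
  {ABCDE}: card=90000; try (C,hash)→8144, (C,merge)→13594, (D,hash)→15178, (C,nl_idx)→99184, (D,nl_idx)→140978, (D,merge)→141098 …(+10); best=8144 via (C,hash)

cost=8144; order=A,E,B,D,C; methods=nl_idx,nl_idx,hash,hash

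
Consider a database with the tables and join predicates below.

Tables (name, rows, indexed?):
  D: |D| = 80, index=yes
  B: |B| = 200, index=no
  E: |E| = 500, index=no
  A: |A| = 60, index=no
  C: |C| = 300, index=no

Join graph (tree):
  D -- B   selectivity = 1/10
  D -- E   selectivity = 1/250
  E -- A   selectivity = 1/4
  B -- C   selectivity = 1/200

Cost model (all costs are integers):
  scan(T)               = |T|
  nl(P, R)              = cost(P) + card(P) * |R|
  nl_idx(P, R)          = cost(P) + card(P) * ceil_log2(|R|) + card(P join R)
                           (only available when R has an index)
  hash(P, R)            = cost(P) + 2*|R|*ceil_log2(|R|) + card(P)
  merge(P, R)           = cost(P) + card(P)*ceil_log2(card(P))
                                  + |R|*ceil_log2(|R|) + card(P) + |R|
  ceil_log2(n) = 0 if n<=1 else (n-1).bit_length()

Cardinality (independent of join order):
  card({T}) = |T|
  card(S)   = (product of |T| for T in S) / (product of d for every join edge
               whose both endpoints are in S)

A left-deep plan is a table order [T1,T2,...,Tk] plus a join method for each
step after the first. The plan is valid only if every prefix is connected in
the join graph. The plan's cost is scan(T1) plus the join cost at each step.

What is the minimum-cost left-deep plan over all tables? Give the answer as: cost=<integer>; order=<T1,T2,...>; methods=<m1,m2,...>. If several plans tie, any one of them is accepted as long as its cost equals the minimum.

cost=19480; order=E,D,B,C,A; methods=hash,merge,hash,hash

Selinger DP (subsets sized 1..n):
  {D}: scan cost=80, card=80
  {B}: scan cost=200, card=200
  {E}: scan cost=500, card=500
  {A}: scan cost=60, card=60
  {C}: scan cost=300, card=300
  {BD}: card=1600; try (D,hash)→1520, (B,merge)→2520, (D,merge)→2640, (D,nl_idx)→3200, (B,hash)→3360, (B,nl)→16080 …(+1); best=1520 via (D,hash)
  {DE}: card=160; try (D,hash)→2120, (D,nl_idx)→4160, (E,merge)→5720, (D,merge)→6140, (E,hash)→9160, (E,nl)→40080 …(+1); best=2120 via (D,hash)
  {BC}: card=300; try (B,hash)→3800, (C,merge)→5000, (B,merge)→5100, (C,hash)→5800, (C,nl)→60200, (B,nl)→60300; best=3800 via (B,hash)
  {AE}: card=7500; try (A,hash)→1720, (E,merge)→5480, (A,merge)→5920, (E,hash)→9120, (E,nl)→30060, (A,nl)→30500; best=1720 via (A,hash)
  {BDE}: card=3200; try (B,merge)→5360, (B,hash)→5480, (E,hash)→12120, (E,merge)→25720, (B,nl)→34120, (E,nl)→801520; best=5360 via (B,merge)
  {BCD}: card=2400; try (D,hash)→5220, (D,merge)→7440, (D,nl_idx)→8300, (C,hash)→8520, (C,merge)→23720, (D,nl)→27800 …(+1); best=5220 via (D,hash)
  {ADE}: card=2400; try (A,hash)→3000, (A,merge)→3980, (D,hash)→10340, (A,nl)→11720, (D,nl_idx)→56620, (D,merge)→107360 …(+1); best=3000 via (A,hash)
  {ABDE}: card=48000; try (B,hash)→8600, (A,hash)→9280, (B,merge)→36000, (A,merge)→47380, (A,nl)→197360, (B,nl)→483000; best=8600 via (B,hash)
  {BCDE}: card=4800; try (C,hash)→13960, (E,hash)→16620, (E,merge)→41420, (C,merge)→49960, (C,nl)→965360, (E,nl)→1205220; best=13960 via (C,hash)
  {ABCDE}: card=72000; try (A,hash)→19480, (C,hash)→62000, (A,merge)→81580, (A,nl)→301960, (C,merge)→827600, (C,nl)→14408600; best=19480 via (A,hash)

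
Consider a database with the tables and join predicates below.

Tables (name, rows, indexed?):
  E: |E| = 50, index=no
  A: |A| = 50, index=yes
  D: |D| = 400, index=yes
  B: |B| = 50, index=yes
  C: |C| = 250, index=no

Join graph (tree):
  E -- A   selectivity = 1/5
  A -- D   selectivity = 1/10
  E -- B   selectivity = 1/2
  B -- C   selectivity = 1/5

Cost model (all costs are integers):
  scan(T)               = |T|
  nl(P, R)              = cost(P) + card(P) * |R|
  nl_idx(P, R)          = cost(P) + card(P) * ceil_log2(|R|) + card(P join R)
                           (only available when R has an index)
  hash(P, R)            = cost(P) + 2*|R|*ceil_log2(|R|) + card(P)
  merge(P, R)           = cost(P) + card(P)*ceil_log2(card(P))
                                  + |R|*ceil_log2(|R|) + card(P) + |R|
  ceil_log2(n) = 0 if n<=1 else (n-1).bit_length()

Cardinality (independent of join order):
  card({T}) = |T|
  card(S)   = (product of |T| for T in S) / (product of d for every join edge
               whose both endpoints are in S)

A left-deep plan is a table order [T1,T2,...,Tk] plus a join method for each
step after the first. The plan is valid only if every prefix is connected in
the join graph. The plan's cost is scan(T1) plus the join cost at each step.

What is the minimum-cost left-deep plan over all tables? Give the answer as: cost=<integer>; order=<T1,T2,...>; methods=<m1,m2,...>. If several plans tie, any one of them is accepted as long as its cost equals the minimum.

cost=525500; order=A,E,B,D,C; methods=hash,hash,hash,hash

Selinger DP (subsets sized 1..n):
  {E}: scan cost=50, card=50
  {A}: scan cost=50, card=50
  {D}: scan cost=400, card=400
  {B}: scan cost=50, card=50
  {C}: scan cost=250, card=250
  {AE}: card=500; try (E,hash)→700, (A,hash)→700, (E,merge)→750, (A,merge)→750, (A,nl_idx)→850, (E,nl)→2550 …(+1); best=700 via (E,hash)
  {BE}: card=1250; try (E,hash)→700, (B,hash)→700, (E,merge)→750, (B,merge)→750, (B,nl_idx)→1600, (E,nl)→2550 …(+1); best=700 via (E,hash)
  {AD}: card=2000; try (A,hash)→1400, (D,nl_idx)→2500, (D,merge)→4400, (A,merge)→4750, (A,nl_idx)→4800, (D,hash)→7300 …(+2); best=1400 via (A,hash)
  {BC}: card=2500; try (B,hash)→1100, (C,merge)→2650, (B,merge)→2850, (C,hash)→4100, (B,nl_idx)→4250, (C,nl)→12550 …(+1); best=1100 via (B,hash)
  {ADE}: card=20000; try (E,hash)→4000, (D,hash)→8400, (D,merge)→9700, (D,nl_idx)→25200, (E,merge)→25750, (E,nl)→101400 …(+1); best=4000 via (E,hash)
  {ABE}: card=12500; try (B,hash)→1800, (A,hash)→2550, (B,merge)→6050, (A,merge)→16050, (B,nl_idx)→16200, (A,nl_idx)→20700 …(+2); best=1800 via (B,hash)
  {BCE}: card=62500; try (E,hash)→4200, (C,hash)→5950, (C,merge)→17950, (E,merge)→33950, (E,nl)→126100, (C,nl)→313200; best=4200 via (E,hash)
  {ABDE}: card=500000; try (D,hash)→21500, (B,hash)→24600, (D,merge)→193300, (B,merge)→324350, (D,nl_idx)→614300, (B,nl_idx)→624000 …(+2); best=21500 via (D,hash)
  {ABCE}: card=625000; try (C,hash)→18300, (A,hash)→67300, (C,merge)→191550, (A,nl_idx)→1004200, (A,merge)→1067050, (C,nl)→3126800 …(+1); best=18300 via (C,hash)
  {ABCDE}: card=25000000; try (C,hash)→525500, (D,hash)→650500, (C,merge)→10023750, (D,merge)→13147300, (D,nl_idx)→30643300, (C,nl)→125021500 …(+1); best=525500 via (C,hash)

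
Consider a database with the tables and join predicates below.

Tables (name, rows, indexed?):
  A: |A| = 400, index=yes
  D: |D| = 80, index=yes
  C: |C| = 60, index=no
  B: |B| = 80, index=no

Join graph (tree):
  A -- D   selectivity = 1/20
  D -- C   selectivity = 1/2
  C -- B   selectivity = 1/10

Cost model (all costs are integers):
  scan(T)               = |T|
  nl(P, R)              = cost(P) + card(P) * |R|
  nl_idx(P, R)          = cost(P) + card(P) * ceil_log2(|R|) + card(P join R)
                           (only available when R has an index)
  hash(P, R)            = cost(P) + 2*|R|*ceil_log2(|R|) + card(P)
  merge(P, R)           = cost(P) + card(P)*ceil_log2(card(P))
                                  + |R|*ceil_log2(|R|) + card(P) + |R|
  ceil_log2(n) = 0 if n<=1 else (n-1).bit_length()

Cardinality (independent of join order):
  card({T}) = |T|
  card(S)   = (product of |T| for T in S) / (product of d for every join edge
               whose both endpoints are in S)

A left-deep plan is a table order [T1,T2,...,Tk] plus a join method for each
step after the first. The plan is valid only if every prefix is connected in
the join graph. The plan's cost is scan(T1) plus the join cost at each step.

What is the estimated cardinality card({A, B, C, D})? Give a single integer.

Tables in S: A(400), B(80), C(60), D(80)
Edges inside S: A-D(d=20), D-C(d=2), C-B(d=10)
numerator = 400 * 80 * 60 * 80 = 153600000
denominator = 20 * 2 * 10 = 400
card(S) = 153600000 / 400 = 384000

384000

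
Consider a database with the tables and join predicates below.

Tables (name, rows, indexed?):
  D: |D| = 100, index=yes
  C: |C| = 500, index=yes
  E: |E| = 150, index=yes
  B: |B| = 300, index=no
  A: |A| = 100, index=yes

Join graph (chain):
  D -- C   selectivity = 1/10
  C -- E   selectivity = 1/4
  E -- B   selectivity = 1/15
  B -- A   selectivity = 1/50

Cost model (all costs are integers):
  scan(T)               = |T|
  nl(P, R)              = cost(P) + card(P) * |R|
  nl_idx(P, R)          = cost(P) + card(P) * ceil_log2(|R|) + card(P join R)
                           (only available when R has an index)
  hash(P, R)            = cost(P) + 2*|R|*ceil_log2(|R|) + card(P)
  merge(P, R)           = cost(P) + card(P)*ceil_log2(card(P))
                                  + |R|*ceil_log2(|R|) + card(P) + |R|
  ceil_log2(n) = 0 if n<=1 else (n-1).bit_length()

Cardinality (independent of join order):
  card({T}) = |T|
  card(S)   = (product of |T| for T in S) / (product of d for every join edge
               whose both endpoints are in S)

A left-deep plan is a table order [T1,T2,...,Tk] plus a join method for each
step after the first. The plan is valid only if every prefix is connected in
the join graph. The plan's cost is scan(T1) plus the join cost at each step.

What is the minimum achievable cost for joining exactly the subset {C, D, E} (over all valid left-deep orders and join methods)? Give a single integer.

9800

Selinger DP over subsets of {C,D,E}:
  {D}: scan cost=100, card=100
  {C}: scan cost=500, card=500
  {E}: scan cost=150, card=150
  {CD}: card=5000; try (D,hash)→2400, (C,merge)→5900, (C,nl_idx)→6000, (D,merge)→6300, (D,nl_idx)→9000, (C,hash)→9200 …(+2); best=2400 via (D,hash)
  {CE}: card=18750; try (E,hash)→3400, (C,merge)→6500, (E,merge)→6850, (C,hash)→9300, (C,nl_idx)→20250, (E,nl_idx)→23250 …(+2); best=3400 via (E,hash)
  {CDE}: card=187500; try (E,hash)→9800, (D,hash)→23550, (E,merge)→73750, (E,nl_idx)→229900, (D,merge)→304200, (D,nl_idx)→322150 …(+2); best=9800 via (E,hash)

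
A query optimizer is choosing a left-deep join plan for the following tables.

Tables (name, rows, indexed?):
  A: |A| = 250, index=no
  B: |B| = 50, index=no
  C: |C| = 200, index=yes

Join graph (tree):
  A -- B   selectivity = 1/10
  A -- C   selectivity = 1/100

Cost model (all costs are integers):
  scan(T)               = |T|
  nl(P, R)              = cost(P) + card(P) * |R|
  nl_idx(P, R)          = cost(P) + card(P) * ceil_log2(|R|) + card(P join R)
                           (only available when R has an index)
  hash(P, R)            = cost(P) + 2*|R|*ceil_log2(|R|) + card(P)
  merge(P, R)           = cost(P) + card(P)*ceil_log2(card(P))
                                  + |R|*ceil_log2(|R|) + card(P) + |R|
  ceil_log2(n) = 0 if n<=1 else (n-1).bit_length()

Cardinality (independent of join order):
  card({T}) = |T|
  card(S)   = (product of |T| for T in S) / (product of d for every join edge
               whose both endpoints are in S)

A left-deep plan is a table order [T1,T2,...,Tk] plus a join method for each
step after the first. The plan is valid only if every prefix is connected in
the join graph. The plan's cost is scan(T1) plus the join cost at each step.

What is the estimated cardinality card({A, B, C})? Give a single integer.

2500

Tables in S: A(250), B(50), C(200)
Edges inside S: A-B(d=10), A-C(d=100)
numerator = 250 * 50 * 200 = 2500000
denominator = 10 * 100 = 1000
card(S) = 2500000 / 1000 = 2500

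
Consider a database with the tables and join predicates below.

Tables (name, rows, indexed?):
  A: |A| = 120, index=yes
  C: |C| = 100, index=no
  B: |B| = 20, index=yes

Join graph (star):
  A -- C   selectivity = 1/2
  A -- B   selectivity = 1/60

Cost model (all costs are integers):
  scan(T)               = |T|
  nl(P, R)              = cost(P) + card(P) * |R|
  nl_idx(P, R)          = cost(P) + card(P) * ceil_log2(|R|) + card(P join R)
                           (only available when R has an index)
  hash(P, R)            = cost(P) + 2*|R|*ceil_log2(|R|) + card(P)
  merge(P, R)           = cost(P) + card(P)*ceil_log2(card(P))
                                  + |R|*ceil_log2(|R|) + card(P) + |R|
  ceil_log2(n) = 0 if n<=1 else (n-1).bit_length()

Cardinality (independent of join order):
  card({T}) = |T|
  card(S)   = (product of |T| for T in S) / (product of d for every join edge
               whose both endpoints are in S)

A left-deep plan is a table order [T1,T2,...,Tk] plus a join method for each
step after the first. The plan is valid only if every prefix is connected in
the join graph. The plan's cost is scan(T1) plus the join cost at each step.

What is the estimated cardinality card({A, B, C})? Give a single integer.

Tables in S: A(120), B(20), C(100)
Edges inside S: A-C(d=2), A-B(d=60)
numerator = 120 * 20 * 100 = 240000
denominator = 2 * 60 = 120
card(S) = 240000 / 120 = 2000

2000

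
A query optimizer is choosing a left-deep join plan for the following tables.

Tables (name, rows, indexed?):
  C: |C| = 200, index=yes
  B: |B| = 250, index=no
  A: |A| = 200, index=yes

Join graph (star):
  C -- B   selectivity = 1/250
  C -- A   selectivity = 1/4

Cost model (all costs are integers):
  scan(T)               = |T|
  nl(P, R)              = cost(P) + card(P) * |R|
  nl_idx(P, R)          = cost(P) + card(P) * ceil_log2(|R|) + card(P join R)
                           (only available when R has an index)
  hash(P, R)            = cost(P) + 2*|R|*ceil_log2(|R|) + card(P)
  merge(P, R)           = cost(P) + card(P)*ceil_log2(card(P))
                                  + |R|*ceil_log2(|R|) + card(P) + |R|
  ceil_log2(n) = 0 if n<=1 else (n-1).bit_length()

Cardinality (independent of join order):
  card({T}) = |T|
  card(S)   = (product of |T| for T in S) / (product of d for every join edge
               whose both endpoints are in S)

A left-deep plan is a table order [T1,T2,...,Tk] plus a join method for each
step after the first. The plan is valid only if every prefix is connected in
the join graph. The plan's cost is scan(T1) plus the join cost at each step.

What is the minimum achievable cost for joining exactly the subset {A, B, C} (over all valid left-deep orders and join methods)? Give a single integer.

5850

Selinger DP over subsets of {A,B,C}:
  {C}: scan cost=200, card=200
  {B}: scan cost=250, card=250
  {A}: scan cost=200, card=200
  {BC}: card=200; try (C,nl_idx)→2450, (C,hash)→3700, (B,merge)→4250, (C,merge)→4300, (B,hash)→4400, (B,nl)→50200 …(+1); best=2450 via (C,nl_idx)
  {AC}: card=10000; try (C,hash)→3600, (A,hash)→3600, (C,merge)→3800, (A,merge)→3800, (C,nl_idx)→11800, (A,nl_idx)→11800 …(+2); best=3600 via (C,hash)
  {ABC}: card=10000; try (A,hash)→5850, (A,merge)→6050, (A,nl_idx)→14050, (B,hash)→17600, (A,nl)→42450, (B,merge)→155850 …(+1); best=5850 via (A,hash)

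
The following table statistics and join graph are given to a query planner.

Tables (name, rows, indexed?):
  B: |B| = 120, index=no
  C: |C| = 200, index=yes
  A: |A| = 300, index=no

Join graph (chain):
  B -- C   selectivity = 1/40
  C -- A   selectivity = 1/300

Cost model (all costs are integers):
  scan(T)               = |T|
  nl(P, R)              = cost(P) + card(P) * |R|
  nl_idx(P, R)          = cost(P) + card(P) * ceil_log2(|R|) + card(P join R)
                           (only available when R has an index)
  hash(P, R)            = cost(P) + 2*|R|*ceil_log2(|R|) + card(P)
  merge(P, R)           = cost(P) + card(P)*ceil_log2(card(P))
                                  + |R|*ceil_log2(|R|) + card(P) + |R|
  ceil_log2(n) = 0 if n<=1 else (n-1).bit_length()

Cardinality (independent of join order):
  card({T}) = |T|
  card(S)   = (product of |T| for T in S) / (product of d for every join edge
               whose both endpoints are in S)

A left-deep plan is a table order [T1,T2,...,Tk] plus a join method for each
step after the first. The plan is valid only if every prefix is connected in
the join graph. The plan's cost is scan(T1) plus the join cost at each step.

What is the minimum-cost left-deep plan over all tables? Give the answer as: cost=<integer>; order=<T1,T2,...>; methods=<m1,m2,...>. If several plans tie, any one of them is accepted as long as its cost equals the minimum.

Selinger DP (subsets sized 1..n):
  {B}: scan cost=120, card=120
  {C}: scan cost=200, card=200
  {A}: scan cost=300, card=300
  {BC}: card=600; try (C,nl_idx)→1680, (B,hash)→2080, (C,merge)→2880, (B,merge)→2960, (C,hash)→3440, (C,nl)→24120 …(+1); best=1680 via (C,nl_idx)
  {AC}: card=200; try (C,nl_idx)→2900, (C,hash)→3800, (A,merge)→5000, (C,merge)→5100, (A,hash)→5800, (A,nl)→60200 …(+1); best=2900 via (C,nl_idx)
  {ABC}: card=600; try (B,hash)→4780, (B,merge)→5660, (A,hash)→7680, (A,merge)→11280, (B,nl)→26900, (A,nl)→181680; best=4780 via (B,hash)

cost=4780; order=A,C,B; methods=nl_idx,hash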